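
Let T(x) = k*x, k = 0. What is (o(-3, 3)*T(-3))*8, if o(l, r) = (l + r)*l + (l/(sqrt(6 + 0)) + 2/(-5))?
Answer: 0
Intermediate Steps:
T(x) = 0 (T(x) = 0*x = 0)
o(l, r) = -2/5 + l*(l + r) + l*sqrt(6)/6 (o(l, r) = l*(l + r) + (l/(sqrt(6)) + 2*(-1/5)) = l*(l + r) + (l*(sqrt(6)/6) - 2/5) = l*(l + r) + (l*sqrt(6)/6 - 2/5) = l*(l + r) + (-2/5 + l*sqrt(6)/6) = -2/5 + l*(l + r) + l*sqrt(6)/6)
(o(-3, 3)*T(-3))*8 = ((-2/5 + (-3)**2 - 3*3 + (1/6)*(-3)*sqrt(6))*0)*8 = ((-2/5 + 9 - 9 - sqrt(6)/2)*0)*8 = ((-2/5 - sqrt(6)/2)*0)*8 = 0*8 = 0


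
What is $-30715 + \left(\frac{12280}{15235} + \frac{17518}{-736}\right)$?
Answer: $- \frac{34466391505}{1121296} \approx -30738.0$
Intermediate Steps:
$-30715 + \left(\frac{12280}{15235} + \frac{17518}{-736}\right) = -30715 + \left(12280 \cdot \frac{1}{15235} + 17518 \left(- \frac{1}{736}\right)\right) = -30715 + \left(\frac{2456}{3047} - \frac{8759}{368}\right) = -30715 - \frac{25784865}{1121296} = - \frac{34466391505}{1121296}$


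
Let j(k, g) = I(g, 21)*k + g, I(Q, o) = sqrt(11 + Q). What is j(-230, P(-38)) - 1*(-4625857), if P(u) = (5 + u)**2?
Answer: 4626946 - 2300*sqrt(11) ≈ 4.6193e+6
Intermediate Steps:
j(k, g) = g + k*sqrt(11 + g) (j(k, g) = sqrt(11 + g)*k + g = k*sqrt(11 + g) + g = g + k*sqrt(11 + g))
j(-230, P(-38)) - 1*(-4625857) = ((5 - 38)**2 - 230*sqrt(11 + (5 - 38)**2)) - 1*(-4625857) = ((-33)**2 - 230*sqrt(11 + (-33)**2)) + 4625857 = (1089 - 230*sqrt(11 + 1089)) + 4625857 = (1089 - 2300*sqrt(11)) + 4625857 = 4626946 - 2300*sqrt(11)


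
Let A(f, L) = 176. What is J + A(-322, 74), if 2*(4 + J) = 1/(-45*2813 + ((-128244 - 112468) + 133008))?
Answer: 80595415/468578 ≈ 172.00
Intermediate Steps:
J = -1874313/468578 (J = -4 + 1/(2*(-45*2813 + ((-128244 - 112468) + 133008))) = -4 + 1/(2*(-126585 + (-240712 + 133008))) = -4 + 1/(2*(-126585 - 107704)) = -4 + (½)/(-234289) = -4 + (½)*(-1/234289) = -4 - 1/468578 = -1874313/468578 ≈ -4.0000)
J + A(-322, 74) = -1874313/468578 + 176 = 80595415/468578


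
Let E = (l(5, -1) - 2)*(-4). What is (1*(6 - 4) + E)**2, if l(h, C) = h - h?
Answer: 100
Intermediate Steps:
l(h, C) = 0
E = 8 (E = (0 - 2)*(-4) = -2*(-4) = 8)
(1*(6 - 4) + E)**2 = (1*(6 - 4) + 8)**2 = (1*2 + 8)**2 = (2 + 8)**2 = 10**2 = 100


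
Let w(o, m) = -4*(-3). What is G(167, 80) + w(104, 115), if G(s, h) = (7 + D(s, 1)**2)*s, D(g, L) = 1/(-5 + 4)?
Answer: 1348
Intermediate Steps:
w(o, m) = 12
D(g, L) = -1 (D(g, L) = 1/(-1) = -1)
G(s, h) = 8*s (G(s, h) = (7 + (-1)**2)*s = (7 + 1)*s = 8*s)
G(167, 80) + w(104, 115) = 8*167 + 12 = 1336 + 12 = 1348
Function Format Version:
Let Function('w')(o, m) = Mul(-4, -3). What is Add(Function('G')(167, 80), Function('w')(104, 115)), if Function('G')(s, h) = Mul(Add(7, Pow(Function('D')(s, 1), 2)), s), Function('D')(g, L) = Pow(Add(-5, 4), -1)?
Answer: 1348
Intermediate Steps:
Function('w')(o, m) = 12
Function('D')(g, L) = -1 (Function('D')(g, L) = Pow(-1, -1) = -1)
Function('G')(s, h) = Mul(8, s) (Function('G')(s, h) = Mul(Add(7, Pow(-1, 2)), s) = Mul(Add(7, 1), s) = Mul(8, s))
Add(Function('G')(167, 80), Function('w')(104, 115)) = Add(Mul(8, 167), 12) = Add(1336, 12) = 1348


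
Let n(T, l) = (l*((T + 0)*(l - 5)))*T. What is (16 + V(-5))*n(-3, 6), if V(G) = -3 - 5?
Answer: 432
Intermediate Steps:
V(G) = -8
n(T, l) = l*T²*(-5 + l) (n(T, l) = (l*(T*(-5 + l)))*T = (T*l*(-5 + l))*T = l*T²*(-5 + l))
(16 + V(-5))*n(-3, 6) = (16 - 8)*(6*(-3)²*(-5 + 6)) = 8*(6*9*1) = 8*54 = 432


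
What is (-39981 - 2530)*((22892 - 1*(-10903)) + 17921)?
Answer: -2198498876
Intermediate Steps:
(-39981 - 2530)*((22892 - 1*(-10903)) + 17921) = -42511*((22892 + 10903) + 17921) = -42511*(33795 + 17921) = -42511*51716 = -2198498876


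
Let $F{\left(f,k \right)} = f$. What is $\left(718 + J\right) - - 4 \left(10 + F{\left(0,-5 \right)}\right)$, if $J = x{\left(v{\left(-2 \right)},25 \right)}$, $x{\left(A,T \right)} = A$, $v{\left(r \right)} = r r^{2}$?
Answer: $750$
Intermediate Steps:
$v{\left(r \right)} = r^{3}$
$J = -8$ ($J = \left(-2\right)^{3} = -8$)
$\left(718 + J\right) - - 4 \left(10 + F{\left(0,-5 \right)}\right) = \left(718 - 8\right) - - 4 \left(10 + 0\right) = 710 - \left(-4\right) 10 = 710 - -40 = 710 + 40 = 750$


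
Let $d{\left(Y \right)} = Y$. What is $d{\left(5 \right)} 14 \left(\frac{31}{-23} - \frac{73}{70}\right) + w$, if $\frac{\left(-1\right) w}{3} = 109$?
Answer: $- \frac{11370}{23} \approx -494.35$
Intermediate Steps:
$w = -327$ ($w = \left(-3\right) 109 = -327$)
$d{\left(5 \right)} 14 \left(\frac{31}{-23} - \frac{73}{70}\right) + w = 5 \cdot 14 \left(\frac{31}{-23} - \frac{73}{70}\right) - 327 = 70 \left(31 \left(- \frac{1}{23}\right) - \frac{73}{70}\right) - 327 = 70 \left(- \frac{31}{23} - \frac{73}{70}\right) - 327 = 70 \left(- \frac{3849}{1610}\right) - 327 = - \frac{3849}{23} - 327 = - \frac{11370}{23}$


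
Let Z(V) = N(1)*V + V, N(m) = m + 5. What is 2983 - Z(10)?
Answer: 2913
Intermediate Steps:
N(m) = 5 + m
Z(V) = 7*V (Z(V) = (5 + 1)*V + V = 6*V + V = 7*V)
2983 - Z(10) = 2983 - 7*10 = 2983 - 1*70 = 2983 - 70 = 2913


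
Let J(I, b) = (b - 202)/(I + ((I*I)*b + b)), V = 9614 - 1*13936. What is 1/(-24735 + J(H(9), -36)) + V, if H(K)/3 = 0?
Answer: -1923769760/445111 ≈ -4322.0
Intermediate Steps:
H(K) = 0 (H(K) = 3*0 = 0)
V = -4322 (V = 9614 - 13936 = -4322)
J(I, b) = (-202 + b)/(I + b + b*I²) (J(I, b) = (-202 + b)/(I + (I²*b + b)) = (-202 + b)/(I + (b*I² + b)) = (-202 + b)/(I + (b + b*I²)) = (-202 + b)/(I + b + b*I²))
1/(-24735 + J(H(9), -36)) + V = 1/(-24735 + (-202 - 36)/(0 - 36 - 36*0²)) - 4322 = 1/(-24735 - 238/(0 - 36 - 36*0)) - 4322 = 1/(-24735 - 238/(0 - 36 + 0)) - 4322 = 1/(-24735 - 238/(-36)) - 4322 = 1/(-24735 - 1/36*(-238)) - 4322 = 1/(-24735 + 119/18) - 4322 = 1/(-445111/18) - 4322 = -18/445111 - 4322 = -1923769760/445111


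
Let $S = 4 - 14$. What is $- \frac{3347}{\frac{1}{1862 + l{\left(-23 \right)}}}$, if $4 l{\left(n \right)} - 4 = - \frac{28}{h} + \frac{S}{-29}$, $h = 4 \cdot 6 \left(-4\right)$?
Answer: $- \frac{17361006145}{2784} \approx -6.236 \cdot 10^{6}$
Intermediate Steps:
$S = -10$
$h = -96$ ($h = 24 \left(-4\right) = -96$)
$l{\left(n \right)} = \frac{3227}{2784}$ ($l{\left(n \right)} = 1 + \frac{- \frac{28}{-96} - \frac{10}{-29}}{4} = 1 + \frac{\left(-28\right) \left(- \frac{1}{96}\right) - - \frac{10}{29}}{4} = 1 + \frac{\frac{7}{24} + \frac{10}{29}}{4} = 1 + \frac{1}{4} \cdot \frac{443}{696} = 1 + \frac{443}{2784} = \frac{3227}{2784}$)
$- \frac{3347}{\frac{1}{1862 + l{\left(-23 \right)}}} = - \frac{3347}{\frac{1}{1862 + \frac{3227}{2784}}} = - \frac{3347}{\frac{1}{\frac{5187035}{2784}}} = - \frac{3347}{\frac{2784}{5187035}} = \left(-3347\right) \frac{5187035}{2784} = - \frac{17361006145}{2784}$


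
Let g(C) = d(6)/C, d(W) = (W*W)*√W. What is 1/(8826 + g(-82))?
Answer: 2472751/21824500002 + 41*√6/7274833334 ≈ 0.00011332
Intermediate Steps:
d(W) = W^(5/2) (d(W) = W²*√W = W^(5/2))
g(C) = 36*√6/C (g(C) = 6^(5/2)/C = (36*√6)/C = 36*√6/C)
1/(8826 + g(-82)) = 1/(8826 + 36*√6/(-82)) = 1/(8826 + 36*√6*(-1/82)) = 1/(8826 - 18*√6/41)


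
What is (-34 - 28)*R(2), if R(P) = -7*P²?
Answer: 1736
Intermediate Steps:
(-34 - 28)*R(2) = (-34 - 28)*(-7*2²) = -(-434)*4 = -62*(-28) = 1736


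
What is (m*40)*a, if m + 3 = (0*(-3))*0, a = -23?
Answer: 2760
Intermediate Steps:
m = -3 (m = -3 + (0*(-3))*0 = -3 + 0*0 = -3 + 0 = -3)
(m*40)*a = -3*40*(-23) = -120*(-23) = 2760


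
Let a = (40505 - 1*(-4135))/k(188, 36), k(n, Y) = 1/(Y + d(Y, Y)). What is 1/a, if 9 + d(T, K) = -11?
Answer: 1/714240 ≈ 1.4001e-6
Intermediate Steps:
d(T, K) = -20 (d(T, K) = -9 - 11 = -20)
k(n, Y) = 1/(-20 + Y) (k(n, Y) = 1/(Y - 20) = 1/(-20 + Y))
a = 714240 (a = (40505 - 1*(-4135))/(1/(-20 + 36)) = (40505 + 4135)/(1/16) = 44640/(1/16) = 44640*16 = 714240)
1/a = 1/714240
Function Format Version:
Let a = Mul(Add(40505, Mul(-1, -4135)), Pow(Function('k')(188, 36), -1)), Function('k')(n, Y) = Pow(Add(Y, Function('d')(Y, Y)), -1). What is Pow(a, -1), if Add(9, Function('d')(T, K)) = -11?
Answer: Rational(1, 714240) ≈ 1.4001e-6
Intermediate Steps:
Function('d')(T, K) = -20 (Function('d')(T, K) = Add(-9, -11) = -20)
Function('k')(n, Y) = Pow(Add(-20, Y), -1) (Function('k')(n, Y) = Pow(Add(Y, -20), -1) = Pow(Add(-20, Y), -1))
a = 714240 (a = Mul(Add(40505, Mul(-1, -4135)), Pow(Pow(Add(-20, 36), -1), -1)) = Mul(Add(40505, 4135), Pow(Pow(16, -1), -1)) = Mul(44640, Pow(Rational(1, 16), -1)) = Mul(44640, 16) = 714240)
Pow(a, -1) = Pow(714240, -1) = Rational(1, 714240)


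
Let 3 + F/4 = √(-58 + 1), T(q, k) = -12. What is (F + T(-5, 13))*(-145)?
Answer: 3480 - 580*I*√57 ≈ 3480.0 - 4378.9*I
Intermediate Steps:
F = -12 + 4*I*√57 (F = -12 + 4*√(-58 + 1) = -12 + 4*√(-57) = -12 + 4*(I*√57) = -12 + 4*I*√57 ≈ -12.0 + 30.199*I)
(F + T(-5, 13))*(-145) = ((-12 + 4*I*√57) - 12)*(-145) = (-24 + 4*I*√57)*(-145) = 3480 - 580*I*√57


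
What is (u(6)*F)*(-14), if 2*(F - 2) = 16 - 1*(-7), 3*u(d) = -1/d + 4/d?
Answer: -63/2 ≈ -31.500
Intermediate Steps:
u(d) = 1/d (u(d) = (-1/d + 4/d)/3 = (3/d)/3 = 1/d)
F = 27/2 (F = 2 + (16 - 1*(-7))/2 = 2 + (16 + 7)/2 = 2 + (1/2)*23 = 2 + 23/2 = 27/2 ≈ 13.500)
(u(6)*F)*(-14) = ((27/2)/6)*(-14) = ((1/6)*(27/2))*(-14) = (9/4)*(-14) = -63/2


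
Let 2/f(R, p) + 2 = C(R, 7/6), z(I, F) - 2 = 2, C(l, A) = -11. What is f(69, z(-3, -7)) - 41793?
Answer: -543311/13 ≈ -41793.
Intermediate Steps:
z(I, F) = 4 (z(I, F) = 2 + 2 = 4)
f(R, p) = -2/13 (f(R, p) = 2/(-2 - 11) = 2/(-13) = 2*(-1/13) = -2/13)
f(69, z(-3, -7)) - 41793 = -2/13 - 41793 = -543311/13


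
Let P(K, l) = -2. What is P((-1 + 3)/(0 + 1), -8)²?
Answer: 4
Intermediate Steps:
P((-1 + 3)/(0 + 1), -8)² = (-2)² = 4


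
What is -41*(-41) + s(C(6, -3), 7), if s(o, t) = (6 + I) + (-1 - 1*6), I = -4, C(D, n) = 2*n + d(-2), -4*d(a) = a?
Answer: 1676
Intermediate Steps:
d(a) = -a/4
C(D, n) = ½ + 2*n (C(D, n) = 2*n - ¼*(-2) = 2*n + ½ = ½ + 2*n)
s(o, t) = -5 (s(o, t) = (6 - 4) + (-1 - 1*6) = 2 + (-1 - 6) = 2 - 7 = -5)
-41*(-41) + s(C(6, -3), 7) = -41*(-41) - 5 = 1681 - 5 = 1676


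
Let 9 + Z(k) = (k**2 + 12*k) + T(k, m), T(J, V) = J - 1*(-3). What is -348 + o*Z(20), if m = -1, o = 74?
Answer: 48048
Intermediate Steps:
T(J, V) = 3 + J (T(J, V) = J + 3 = 3 + J)
Z(k) = -6 + k**2 + 13*k (Z(k) = -9 + ((k**2 + 12*k) + (3 + k)) = -9 + (3 + k**2 + 13*k) = -6 + k**2 + 13*k)
-348 + o*Z(20) = -348 + 74*(-6 + 20**2 + 13*20) = -348 + 74*(-6 + 400 + 260) = -348 + 74*654 = -348 + 48396 = 48048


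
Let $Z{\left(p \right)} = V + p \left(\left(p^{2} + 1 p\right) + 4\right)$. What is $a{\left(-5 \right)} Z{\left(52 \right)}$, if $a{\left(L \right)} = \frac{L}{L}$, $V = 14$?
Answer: $143534$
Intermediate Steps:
$a{\left(L \right)} = 1$
$Z{\left(p \right)} = 14 + p \left(4 + p + p^{2}\right)$ ($Z{\left(p \right)} = 14 + p \left(\left(p^{2} + 1 p\right) + 4\right) = 14 + p \left(\left(p^{2} + p\right) + 4\right) = 14 + p \left(\left(p + p^{2}\right) + 4\right) = 14 + p \left(4 + p + p^{2}\right)$)
$a{\left(-5 \right)} Z{\left(52 \right)} = 1 \left(14 + 52^{2} + 52^{3} + 4 \cdot 52\right) = 1 \left(14 + 2704 + 140608 + 208\right) = 1 \cdot 143534 = 143534$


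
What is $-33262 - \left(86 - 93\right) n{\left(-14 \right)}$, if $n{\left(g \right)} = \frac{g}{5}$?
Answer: $- \frac{166408}{5} \approx -33282.0$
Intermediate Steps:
$n{\left(g \right)} = \frac{g}{5}$ ($n{\left(g \right)} = g \frac{1}{5} = \frac{g}{5}$)
$-33262 - \left(86 - 93\right) n{\left(-14 \right)} = -33262 - \left(86 - 93\right) \frac{1}{5} \left(-14\right) = -33262 - \left(86 - 93\right) \left(- \frac{14}{5}\right) = -33262 - \left(-7\right) \left(- \frac{14}{5}\right) = -33262 - \frac{98}{5} = - \frac{166408}{5}$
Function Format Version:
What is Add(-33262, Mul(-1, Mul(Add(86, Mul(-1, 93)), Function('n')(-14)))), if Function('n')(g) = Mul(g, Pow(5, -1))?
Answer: Rational(-166408, 5) ≈ -33282.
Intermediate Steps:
Function('n')(g) = Mul(Rational(1, 5), g) (Function('n')(g) = Mul(g, Rational(1, 5)) = Mul(Rational(1, 5), g))
Add(-33262, Mul(-1, Mul(Add(86, Mul(-1, 93)), Function('n')(-14)))) = Add(-33262, Mul(-1, Mul(Add(86, Mul(-1, 93)), Mul(Rational(1, 5), -14)))) = Add(-33262, Mul(-1, Mul(Add(86, -93), Rational(-14, 5)))) = Add(-33262, Mul(-1, Mul(-7, Rational(-14, 5)))) = Add(-33262, Mul(-1, Rational(98, 5))) = Add(-33262, Rational(-98, 5)) = Rational(-166408, 5)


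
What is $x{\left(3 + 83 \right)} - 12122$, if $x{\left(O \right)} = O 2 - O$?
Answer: $-12036$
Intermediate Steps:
$x{\left(O \right)} = O$ ($x{\left(O \right)} = 2 O - O = O$)
$x{\left(3 + 83 \right)} - 12122 = \left(3 + 83\right) - 12122 = 86 - 12122 = -12036$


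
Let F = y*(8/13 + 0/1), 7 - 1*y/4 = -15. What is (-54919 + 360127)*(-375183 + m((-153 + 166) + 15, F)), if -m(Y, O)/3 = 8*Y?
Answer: -114713952840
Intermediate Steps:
y = 88 (y = 28 - 4*(-15) = 28 + 60 = 88)
F = 704/13 (F = 88*(8/13 + 0/1) = 88*(8*(1/13) + 0*1) = 88*(8/13 + 0) = 88*(8/13) = 704/13 ≈ 54.154)
m(Y, O) = -24*Y
(-54919 + 360127)*(-375183 + m((-153 + 166) + 15, F)) = (-54919 + 360127)*(-375183 - 24*((-153 + 166) + 15)) = 305208*(-375183 - 24*(13 + 15)) = 305208*(-375183 - 24*28) = 305208*(-375183 - 672) = 305208*(-375855) = -114713952840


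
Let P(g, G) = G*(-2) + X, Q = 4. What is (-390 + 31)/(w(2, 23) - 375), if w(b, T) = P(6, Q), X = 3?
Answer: 359/380 ≈ 0.94474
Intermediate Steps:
P(g, G) = 3 - 2*G (P(g, G) = G*(-2) + 3 = -2*G + 3 = 3 - 2*G)
w(b, T) = -5 (w(b, T) = 3 - 2*4 = 3 - 8 = -5)
(-390 + 31)/(w(2, 23) - 375) = (-390 + 31)/(-5 - 375) = -359/(-380) = -359*(-1/380) = 359/380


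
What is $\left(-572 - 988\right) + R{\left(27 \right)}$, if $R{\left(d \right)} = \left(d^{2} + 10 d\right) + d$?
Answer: $-534$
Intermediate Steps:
$R{\left(d \right)} = d^{2} + 11 d$
$\left(-572 - 988\right) + R{\left(27 \right)} = \left(-572 - 988\right) + 27 \left(11 + 27\right) = \left(-572 - 988\right) + 27 \cdot 38 = -1560 + 1026 = -534$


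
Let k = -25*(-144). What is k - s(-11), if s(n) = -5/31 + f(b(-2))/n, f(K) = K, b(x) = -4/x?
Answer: 1227717/341 ≈ 3600.3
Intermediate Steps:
k = 3600
s(n) = -5/31 + 2/n (s(n) = -5/31 + (-4/(-2))/n = -5*1/31 + (-4*(-½))/n = -5/31 + 2/n)
k - s(-11) = 3600 - (-5/31 + 2/(-11)) = 3600 - (-5/31 + 2*(-1/11)) = 3600 - (-5/31 - 2/11) = 3600 - 1*(-117/341) = 3600 + 117/341 = 1227717/341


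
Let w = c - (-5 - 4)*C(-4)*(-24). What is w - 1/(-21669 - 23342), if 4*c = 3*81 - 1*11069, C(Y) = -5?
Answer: -146420781/90022 ≈ -1626.5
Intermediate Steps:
c = -5413/2 (c = (3*81 - 1*11069)/4 = (243 - 11069)/4 = (1/4)*(-10826) = -5413/2 ≈ -2706.5)
w = -3253/2 (w = -5413/2 - (-5 - 4)*(-5*(-24)) = -5413/2 - (-9)*120 = -5413/2 - 1*(-1080) = -5413/2 + 1080 = -3253/2 ≈ -1626.5)
w - 1/(-21669 - 23342) = -3253/2 - 1/(-21669 - 23342) = -3253/2 - 1/(-45011) = -3253/2 - 1*(-1/45011) = -3253/2 + 1/45011 = -146420781/90022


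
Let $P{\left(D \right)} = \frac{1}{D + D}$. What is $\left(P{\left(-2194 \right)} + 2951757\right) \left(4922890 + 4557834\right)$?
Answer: $\frac{30699318392608415}{1097} \approx 2.7985 \cdot 10^{13}$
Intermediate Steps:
$P{\left(D \right)} = \frac{1}{2 D}$
$\left(P{\left(-2194 \right)} + 2951757\right) \left(4922890 + 4557834\right) = \left(\frac{1}{2 \left(-2194\right)} + 2951757\right) \left(4922890 + 4557834\right) = \left(\frac{1}{2} \left(- \frac{1}{2194}\right) + 2951757\right) 9480724 = \left(- \frac{1}{4388} + 2951757\right) 9480724 = \frac{12952309715}{4388} \cdot 9480724 = \frac{30699318392608415}{1097}$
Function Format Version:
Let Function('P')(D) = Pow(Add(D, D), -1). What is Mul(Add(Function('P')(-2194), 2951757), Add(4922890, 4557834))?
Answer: Rational(30699318392608415, 1097) ≈ 2.7985e+13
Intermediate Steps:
Function('P')(D) = Mul(Rational(1, 2), Pow(D, -1)) (Function('P')(D) = Pow(Mul(2, D), -1) = Mul(Rational(1, 2), Pow(D, -1)))
Mul(Add(Function('P')(-2194), 2951757), Add(4922890, 4557834)) = Mul(Add(Mul(Rational(1, 2), Pow(-2194, -1)), 2951757), Add(4922890, 4557834)) = Mul(Add(Mul(Rational(1, 2), Rational(-1, 2194)), 2951757), 9480724) = Mul(Add(Rational(-1, 4388), 2951757), 9480724) = Mul(Rational(12952309715, 4388), 9480724) = Rational(30699318392608415, 1097)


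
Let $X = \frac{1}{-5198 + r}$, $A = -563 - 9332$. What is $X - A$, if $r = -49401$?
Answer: $\frac{540257104}{54599} \approx 9895.0$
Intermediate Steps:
$A = -9895$
$X = - \frac{1}{54599}$ ($X = \frac{1}{-5198 - 49401} = \frac{1}{-54599} = - \frac{1}{54599} \approx -1.8315 \cdot 10^{-5}$)
$X - A = - \frac{1}{54599} - -9895 = - \frac{1}{54599} + 9895 = \frac{540257104}{54599}$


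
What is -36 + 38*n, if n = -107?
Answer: -4102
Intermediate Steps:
-36 + 38*n = -36 + 38*(-107) = -36 - 4066 = -4102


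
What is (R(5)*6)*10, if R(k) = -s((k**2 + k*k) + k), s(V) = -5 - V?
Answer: 3600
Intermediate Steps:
R(k) = 5 + k + 2*k**2 (R(k) = -(-5 - ((k**2 + k*k) + k)) = -(-5 - ((k**2 + k**2) + k)) = -(-5 - (2*k**2 + k)) = -(-5 - (k + 2*k**2)) = -(-5 + (-k - 2*k**2)) = -(-5 - k - 2*k**2) = 5 + k + 2*k**2)
(R(5)*6)*10 = ((5 + 5*(1 + 2*5))*6)*10 = ((5 + 5*(1 + 10))*6)*10 = ((5 + 5*11)*6)*10 = ((5 + 55)*6)*10 = (60*6)*10 = 360*10 = 3600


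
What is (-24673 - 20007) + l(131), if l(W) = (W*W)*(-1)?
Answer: -61841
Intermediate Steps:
l(W) = -W² (l(W) = W²*(-1) = -W²)
(-24673 - 20007) + l(131) = (-24673 - 20007) - 1*131² = -44680 - 1*17161 = -44680 - 17161 = -61841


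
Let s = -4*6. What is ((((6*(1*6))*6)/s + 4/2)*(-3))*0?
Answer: 0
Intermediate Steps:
s = -24
((((6*(1*6))*6)/s + 4/2)*(-3))*0 = ((((6*(1*6))*6)/(-24) + 4/2)*(-3))*0 = ((((6*6)*6)*(-1/24) + 4*(½))*(-3))*0 = (((36*6)*(-1/24) + 2)*(-3))*0 = ((216*(-1/24) + 2)*(-3))*0 = ((-9 + 2)*(-3))*0 = -7*(-3)*0 = 21*0 = 0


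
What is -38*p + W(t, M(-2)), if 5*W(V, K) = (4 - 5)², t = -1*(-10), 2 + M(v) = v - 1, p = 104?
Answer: -19759/5 ≈ -3951.8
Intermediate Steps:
M(v) = -3 + v (M(v) = -2 + (v - 1) = -2 + (-1 + v) = -3 + v)
t = 10
W(V, K) = ⅕ (W(V, K) = (4 - 5)²/5 = (⅕)*(-1)² = (⅕)*1 = ⅕)
-38*p + W(t, M(-2)) = -38*104 + ⅕ = -3952 + ⅕ = -19759/5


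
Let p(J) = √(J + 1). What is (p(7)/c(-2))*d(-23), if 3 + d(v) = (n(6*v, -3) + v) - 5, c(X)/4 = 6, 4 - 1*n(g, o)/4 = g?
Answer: 179*√2/4 ≈ 63.286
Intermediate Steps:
n(g, o) = 16 - 4*g
p(J) = √(1 + J)
c(X) = 24 (c(X) = 4*6 = 24)
d(v) = 8 - 23*v (d(v) = -3 + (((16 - 24*v) + v) - 5) = -3 + ((16 - 23*v) - 5) = -3 + (11 - 23*v) = 8 - 23*v)
(p(7)/c(-2))*d(-23) = (√(1 + 7)/24)*(8 - 23*(-23)) = (√8*(1/24))*(8 + 529) = ((2*√2)*(1/24))*537 = (√2/12)*537 = 179*√2/4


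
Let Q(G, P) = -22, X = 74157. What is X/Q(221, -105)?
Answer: -74157/22 ≈ -3370.8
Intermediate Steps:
X/Q(221, -105) = 74157/(-22) = 74157*(-1/22) = -74157/22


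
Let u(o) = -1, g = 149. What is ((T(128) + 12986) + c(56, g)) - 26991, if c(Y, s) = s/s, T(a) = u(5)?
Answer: -14005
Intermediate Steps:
T(a) = -1
c(Y, s) = 1
((T(128) + 12986) + c(56, g)) - 26991 = ((-1 + 12986) + 1) - 26991 = (12985 + 1) - 26991 = 12986 - 26991 = -14005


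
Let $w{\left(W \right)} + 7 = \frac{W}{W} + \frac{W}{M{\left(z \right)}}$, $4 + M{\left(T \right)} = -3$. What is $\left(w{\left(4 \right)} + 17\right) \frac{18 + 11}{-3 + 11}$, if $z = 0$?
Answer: $\frac{2117}{56} \approx 37.804$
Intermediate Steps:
$M{\left(T \right)} = -7$ ($M{\left(T \right)} = -4 - 3 = -7$)
$w{\left(W \right)} = -6 - \frac{W}{7}$ ($w{\left(W \right)} = -7 + \left(\frac{W}{W} + \frac{W}{-7}\right) = -7 + \left(1 + W \left(- \frac{1}{7}\right)\right) = -7 - \left(-1 + \frac{W}{7}\right) = -6 - \frac{W}{7}$)
$\left(w{\left(4 \right)} + 17\right) \frac{18 + 11}{-3 + 11} = \left(\left(-6 - \frac{4}{7}\right) + 17\right) \frac{18 + 11}{-3 + 11} = \left(\left(-6 - \frac{4}{7}\right) + 17\right) \frac{29}{8} = \left(- \frac{46}{7} + 17\right) 29 \cdot \frac{1}{8} = \frac{73}{7} \cdot \frac{29}{8} = \frac{2117}{56}$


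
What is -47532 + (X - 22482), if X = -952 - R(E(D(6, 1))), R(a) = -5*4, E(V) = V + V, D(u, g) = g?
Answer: -70946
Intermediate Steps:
E(V) = 2*V
R(a) = -20
X = -932 (X = -952 - 1*(-20) = -952 + 20 = -932)
-47532 + (X - 22482) = -47532 + (-932 - 22482) = -47532 - 23414 = -70946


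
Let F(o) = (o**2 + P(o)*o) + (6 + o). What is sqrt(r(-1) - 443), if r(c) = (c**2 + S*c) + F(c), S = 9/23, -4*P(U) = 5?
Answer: 7*I*sqrt(18791)/46 ≈ 20.86*I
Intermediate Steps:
P(U) = -5/4 (P(U) = -1/4*5 = -5/4)
S = 9/23 (S = 9*(1/23) = 9/23 ≈ 0.39130)
F(o) = 6 + o**2 - o/4 (F(o) = (o**2 - 5*o/4) + (6 + o) = 6 + o**2 - o/4)
r(c) = 6 + 2*c**2 + 13*c/92 (r(c) = (c**2 + 9*c/23) + (6 + c**2 - c/4) = 6 + 2*c**2 + 13*c/92)
sqrt(r(-1) - 443) = sqrt((6 + 2*(-1)**2 + (13/92)*(-1)) - 443) = sqrt((6 + 2*1 - 13/92) - 443) = sqrt((6 + 2 - 13/92) - 443) = sqrt(723/92 - 443) = sqrt(-40033/92) = 7*I*sqrt(18791)/46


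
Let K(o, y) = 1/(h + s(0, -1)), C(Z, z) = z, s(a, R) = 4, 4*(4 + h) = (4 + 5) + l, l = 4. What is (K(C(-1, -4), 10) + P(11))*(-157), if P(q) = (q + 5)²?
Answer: -523124/13 ≈ -40240.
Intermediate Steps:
h = -¾ (h = -4 + ((4 + 5) + 4)/4 = -4 + (9 + 4)/4 = -4 + (¼)*13 = -4 + 13/4 = -¾ ≈ -0.75000)
K(o, y) = 4/13 (K(o, y) = 1/(-¾ + 4) = 1/(13/4) = 4/13)
P(q) = (5 + q)²
(K(C(-1, -4), 10) + P(11))*(-157) = (4/13 + (5 + 11)²)*(-157) = (4/13 + 16²)*(-157) = (4/13 + 256)*(-157) = (3332/13)*(-157) = -523124/13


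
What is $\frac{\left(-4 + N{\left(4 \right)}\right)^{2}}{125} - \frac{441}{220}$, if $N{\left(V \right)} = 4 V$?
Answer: $- \frac{4689}{5500} \approx -0.85255$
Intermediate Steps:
$\frac{\left(-4 + N{\left(4 \right)}\right)^{2}}{125} - \frac{441}{220} = \frac{\left(-4 + 4 \cdot 4\right)^{2}}{125} - \frac{441}{220} = \left(-4 + 16\right)^{2} \cdot \frac{1}{125} - \frac{441}{220} = 12^{2} \cdot \frac{1}{125} - \frac{441}{220} = 144 \cdot \frac{1}{125} - \frac{441}{220} = \frac{144}{125} - \frac{441}{220} = - \frac{4689}{5500}$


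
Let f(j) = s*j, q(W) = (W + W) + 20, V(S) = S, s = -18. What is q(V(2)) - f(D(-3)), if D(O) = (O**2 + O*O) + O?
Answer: 294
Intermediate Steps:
q(W) = 20 + 2*W (q(W) = 2*W + 20 = 20 + 2*W)
D(O) = O + 2*O**2 (D(O) = (O**2 + O**2) + O = 2*O**2 + O = O + 2*O**2)
f(j) = -18*j
q(V(2)) - f(D(-3)) = (20 + 2*2) - (-18)*(-3*(1 + 2*(-3))) = (20 + 4) - (-18)*(-3*(1 - 6)) = 24 - (-18)*(-3*(-5)) = 24 - (-18)*15 = 24 - 1*(-270) = 24 + 270 = 294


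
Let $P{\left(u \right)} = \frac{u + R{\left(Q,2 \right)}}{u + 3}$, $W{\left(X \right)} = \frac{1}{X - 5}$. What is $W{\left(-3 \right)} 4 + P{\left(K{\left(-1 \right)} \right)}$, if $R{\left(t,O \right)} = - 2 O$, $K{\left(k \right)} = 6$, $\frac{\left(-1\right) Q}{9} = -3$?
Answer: $- \frac{5}{18} \approx -0.27778$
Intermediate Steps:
$Q = 27$ ($Q = \left(-9\right) \left(-3\right) = 27$)
$W{\left(X \right)} = \frac{1}{-5 + X}$
$P{\left(u \right)} = \frac{-4 + u}{3 + u}$ ($P{\left(u \right)} = \frac{u - 4}{u + 3} = \frac{u - 4}{3 + u} = \frac{-4 + u}{3 + u}$)
$W{\left(-3 \right)} 4 + P{\left(K{\left(-1 \right)} \right)} = \frac{1}{-5 - 3} \cdot 4 + \frac{-4 + 6}{3 + 6} = \frac{1}{-8} \cdot 4 + \frac{1}{9} \cdot 2 = \left(- \frac{1}{8}\right) 4 + \frac{1}{9} \cdot 2 = - \frac{1}{2} + \frac{2}{9} = - \frac{5}{18}$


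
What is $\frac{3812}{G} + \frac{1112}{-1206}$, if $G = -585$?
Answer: $- \frac{291544}{39195} \approx -7.4383$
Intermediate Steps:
$\frac{3812}{G} + \frac{1112}{-1206} = \frac{3812}{-585} + \frac{1112}{-1206} = 3812 \left(- \frac{1}{585}\right) + 1112 \left(- \frac{1}{1206}\right) = - \frac{3812}{585} - \frac{556}{603} = - \frac{291544}{39195}$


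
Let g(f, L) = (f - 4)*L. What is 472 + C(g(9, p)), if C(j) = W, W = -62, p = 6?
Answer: 410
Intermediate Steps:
g(f, L) = L*(-4 + f) (g(f, L) = (-4 + f)*L = L*(-4 + f))
C(j) = -62
472 + C(g(9, p)) = 472 - 62 = 410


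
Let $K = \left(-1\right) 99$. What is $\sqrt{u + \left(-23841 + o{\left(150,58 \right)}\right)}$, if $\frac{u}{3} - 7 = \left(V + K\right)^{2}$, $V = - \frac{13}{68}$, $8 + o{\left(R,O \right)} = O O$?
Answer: $\frac{\sqrt{41859539}}{68} \approx 95.146$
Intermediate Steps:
$o{\left(R,O \right)} = -8 + O^{2}$ ($o{\left(R,O \right)} = -8 + O O = -8 + O^{2}$)
$V = - \frac{13}{68}$ ($V = \left(-13\right) \frac{1}{68} = - \frac{13}{68} \approx -0.19118$)
$K = -99$
$u = \frac{136582179}{4624}$ ($u = 21 + 3 \left(- \frac{13}{68} - 99\right)^{2} = 21 + 3 \left(- \frac{6745}{68}\right)^{2} = 21 + 3 \cdot \frac{45495025}{4624} = 21 + \frac{136485075}{4624} = \frac{136582179}{4624} \approx 29538.0$)
$\sqrt{u + \left(-23841 + o{\left(150,58 \right)}\right)} = \sqrt{\frac{136582179}{4624} - \left(23849 - 3364\right)} = \sqrt{\frac{136582179}{4624} + \left(-23841 + \left(-8 + 3364\right)\right)} = \sqrt{\frac{136582179}{4624} + \left(-23841 + 3356\right)} = \sqrt{\frac{136582179}{4624} - 20485} = \sqrt{\frac{41859539}{4624}} = \frac{\sqrt{41859539}}{68}$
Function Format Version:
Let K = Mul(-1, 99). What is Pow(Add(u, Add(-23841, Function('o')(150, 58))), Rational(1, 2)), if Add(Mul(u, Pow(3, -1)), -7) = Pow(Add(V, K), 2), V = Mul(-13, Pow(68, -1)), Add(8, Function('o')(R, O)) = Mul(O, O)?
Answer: Mul(Rational(1, 68), Pow(41859539, Rational(1, 2))) ≈ 95.146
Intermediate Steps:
Function('o')(R, O) = Add(-8, Pow(O, 2)) (Function('o')(R, O) = Add(-8, Mul(O, O)) = Add(-8, Pow(O, 2)))
V = Rational(-13, 68) (V = Mul(-13, Rational(1, 68)) = Rational(-13, 68) ≈ -0.19118)
K = -99
u = Rational(136582179, 4624) (u = Add(21, Mul(3, Pow(Add(Rational(-13, 68), -99), 2))) = Add(21, Mul(3, Pow(Rational(-6745, 68), 2))) = Add(21, Mul(3, Rational(45495025, 4624))) = Add(21, Rational(136485075, 4624)) = Rational(136582179, 4624) ≈ 29538.)
Pow(Add(u, Add(-23841, Function('o')(150, 58))), Rational(1, 2)) = Pow(Add(Rational(136582179, 4624), Add(-23841, Add(-8, Pow(58, 2)))), Rational(1, 2)) = Pow(Add(Rational(136582179, 4624), Add(-23841, Add(-8, 3364))), Rational(1, 2)) = Pow(Add(Rational(136582179, 4624), Add(-23841, 3356)), Rational(1, 2)) = Pow(Add(Rational(136582179, 4624), -20485), Rational(1, 2)) = Pow(Rational(41859539, 4624), Rational(1, 2)) = Mul(Rational(1, 68), Pow(41859539, Rational(1, 2)))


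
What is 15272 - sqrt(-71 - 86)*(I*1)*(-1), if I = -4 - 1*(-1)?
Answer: 15272 - 3*I*sqrt(157) ≈ 15272.0 - 37.59*I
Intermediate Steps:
I = -3 (I = -4 + 1 = -3)
15272 - sqrt(-71 - 86)*(I*1)*(-1) = 15272 - sqrt(-71 - 86)*-3*1*(-1) = 15272 - sqrt(-157)*(-3*(-1)) = 15272 - I*sqrt(157)*3 = 15272 - 3*I*sqrt(157)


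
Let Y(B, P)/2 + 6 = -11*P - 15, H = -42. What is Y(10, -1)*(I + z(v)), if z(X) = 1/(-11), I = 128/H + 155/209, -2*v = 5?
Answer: 210400/4389 ≈ 47.938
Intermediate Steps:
v = -5/2 (v = -1/2*5 = -5/2 ≈ -2.5000)
Y(B, P) = -42 - 22*P (Y(B, P) = -12 + 2*(-11*P - 15) = -12 + 2*(-15 - 11*P) = -12 + (-30 - 22*P) = -42 - 22*P)
I = -10121/4389 (I = 128/(-42) + 155/209 = 128*(-1/42) + 155*(1/209) = -64/21 + 155/209 = -10121/4389 ≈ -2.3060)
z(X) = -1/11
Y(10, -1)*(I + z(v)) = (-42 - 22*(-1))*(-10121/4389 - 1/11) = (-42 + 22)*(-10520/4389) = -20*(-10520/4389) = 210400/4389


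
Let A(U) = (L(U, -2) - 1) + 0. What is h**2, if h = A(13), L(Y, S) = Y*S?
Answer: 729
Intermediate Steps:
L(Y, S) = S*Y
A(U) = -1 - 2*U (A(U) = (-2*U - 1) + 0 = (-1 - 2*U) + 0 = -1 - 2*U)
h = -27 (h = -1 - 2*13 = -1 - 26 = -27)
h**2 = (-27)**2 = 729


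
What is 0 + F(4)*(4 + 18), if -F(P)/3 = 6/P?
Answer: -99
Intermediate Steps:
F(P) = -18/P
0 + F(4)*(4 + 18) = 0 + (-18/4)*(4 + 18) = 0 - 18*¼*22 = 0 - 9/2*22 = 0 - 99 = -99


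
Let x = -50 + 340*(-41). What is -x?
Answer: 13990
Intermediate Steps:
x = -13990 (x = -50 - 13940 = -13990)
-x = -1*(-13990) = 13990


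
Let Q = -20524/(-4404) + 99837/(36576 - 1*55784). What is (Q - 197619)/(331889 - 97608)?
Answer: -4179259557241/4954576462248 ≈ -0.84352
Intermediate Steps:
Q = -11364289/21148008 (Q = -20524*(-1/4404) + 99837/(36576 - 55784) = 5131/1101 + 99837/(-19208) = 5131/1101 + 99837*(-1/19208) = 5131/1101 - 99837/19208 = -11364289/21148008 ≈ -0.53737)
(Q - 197619)/(331889 - 97608) = (-11364289/21148008 - 197619)/(331889 - 97608) = -4179259557241/21148008/234281 = -4179259557241/21148008*1/234281 = -4179259557241/4954576462248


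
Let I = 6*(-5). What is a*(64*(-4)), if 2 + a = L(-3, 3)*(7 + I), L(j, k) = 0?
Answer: 512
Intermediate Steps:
I = -30
a = -2 (a = -2 + 0*(7 - 30) = -2 + 0*(-23) = -2 + 0 = -2)
a*(64*(-4)) = -128*(-4) = -2*(-256) = 512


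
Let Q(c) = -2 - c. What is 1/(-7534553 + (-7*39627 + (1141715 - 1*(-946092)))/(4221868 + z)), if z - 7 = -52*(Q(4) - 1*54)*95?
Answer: -4518275/34043180645657 ≈ -1.3272e-7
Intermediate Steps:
z = 296407 (z = 7 - 52*((-2 - 1*4) - 1*54)*95 = 7 - 52*((-2 - 4) - 54)*95 = 7 - 52*(-6 - 54)*95 = 7 - 52*(-60)*95 = 7 + 3120*95 = 7 + 296400 = 296407)
1/(-7534553 + (-7*39627 + (1141715 - 1*(-946092)))/(4221868 + z)) = 1/(-7534553 + (-7*39627 + (1141715 - 1*(-946092)))/(4221868 + 296407)) = 1/(-7534553 + (-277389 + (1141715 + 946092))/4518275) = 1/(-7534553 + (-277389 + 2087807)*(1/4518275)) = 1/(-7534553 + 1810418*(1/4518275)) = 1/(-7534553 + 1810418/4518275) = 1/(-34043180645657/4518275) = -4518275/34043180645657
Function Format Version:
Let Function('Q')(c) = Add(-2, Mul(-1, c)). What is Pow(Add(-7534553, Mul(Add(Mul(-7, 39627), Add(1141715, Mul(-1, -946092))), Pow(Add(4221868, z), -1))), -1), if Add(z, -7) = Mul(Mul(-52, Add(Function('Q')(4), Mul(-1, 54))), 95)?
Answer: Rational(-4518275, 34043180645657) ≈ -1.3272e-7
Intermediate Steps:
z = 296407 (z = Add(7, Mul(Mul(-52, Add(Add(-2, Mul(-1, 4)), Mul(-1, 54))), 95)) = Add(7, Mul(Mul(-52, Add(Add(-2, -4), -54)), 95)) = Add(7, Mul(Mul(-52, Add(-6, -54)), 95)) = Add(7, Mul(Mul(-52, -60), 95)) = Add(7, Mul(3120, 95)) = Add(7, 296400) = 296407)
Pow(Add(-7534553, Mul(Add(Mul(-7, 39627), Add(1141715, Mul(-1, -946092))), Pow(Add(4221868, z), -1))), -1) = Pow(Add(-7534553, Mul(Add(Mul(-7, 39627), Add(1141715, Mul(-1, -946092))), Pow(Add(4221868, 296407), -1))), -1) = Pow(Add(-7534553, Mul(Add(-277389, Add(1141715, 946092)), Pow(4518275, -1))), -1) = Pow(Add(-7534553, Mul(Add(-277389, 2087807), Rational(1, 4518275))), -1) = Pow(Add(-7534553, Mul(1810418, Rational(1, 4518275))), -1) = Pow(Add(-7534553, Rational(1810418, 4518275)), -1) = Pow(Rational(-34043180645657, 4518275), -1) = Rational(-4518275, 34043180645657)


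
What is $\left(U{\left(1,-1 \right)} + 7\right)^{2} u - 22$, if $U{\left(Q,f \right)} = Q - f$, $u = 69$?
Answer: $5567$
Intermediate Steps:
$\left(U{\left(1,-1 \right)} + 7\right)^{2} u - 22 = \left(\left(1 - -1\right) + 7\right)^{2} \cdot 69 - 22 = \left(\left(1 + 1\right) + 7\right)^{2} \cdot 69 - 22 = \left(2 + 7\right)^{2} \cdot 69 - 22 = 9^{2} \cdot 69 - 22 = 81 \cdot 69 - 22 = 5589 - 22 = 5567$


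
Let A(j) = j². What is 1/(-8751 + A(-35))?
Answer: -1/7526 ≈ -0.00013287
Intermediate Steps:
1/(-8751 + A(-35)) = 1/(-8751 + (-35)²) = 1/(-8751 + 1225) = 1/(-7526) = -1/7526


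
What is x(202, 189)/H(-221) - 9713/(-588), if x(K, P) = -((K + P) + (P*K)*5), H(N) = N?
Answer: 114619801/129948 ≈ 882.04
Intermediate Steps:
x(K, P) = -K - P - 5*K*P (x(K, P) = -((K + P) + (K*P)*5) = -((K + P) + 5*K*P) = -(K + P + 5*K*P) = -K - P - 5*K*P)
x(202, 189)/H(-221) - 9713/(-588) = (-1*202 - 1*189 - 5*202*189)/(-221) - 9713/(-588) = (-202 - 189 - 190890)*(-1/221) - 9713*(-1/588) = -191281*(-1/221) + 9713/588 = 191281/221 + 9713/588 = 114619801/129948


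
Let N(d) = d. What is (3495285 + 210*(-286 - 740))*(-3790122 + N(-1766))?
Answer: -12436729059600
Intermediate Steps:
(3495285 + 210*(-286 - 740))*(-3790122 + N(-1766)) = (3495285 + 210*(-286 - 740))*(-3790122 - 1766) = (3495285 + 210*(-1026))*(-3791888) = (3495285 - 215460)*(-3791888) = 3279825*(-3791888) = -12436729059600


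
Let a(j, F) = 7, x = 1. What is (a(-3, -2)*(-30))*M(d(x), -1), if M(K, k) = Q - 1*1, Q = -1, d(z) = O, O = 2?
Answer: 420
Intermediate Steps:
d(z) = 2
M(K, k) = -2 (M(K, k) = -1 - 1*1 = -1 - 1 = -2)
(a(-3, -2)*(-30))*M(d(x), -1) = (7*(-30))*(-2) = -210*(-2) = 420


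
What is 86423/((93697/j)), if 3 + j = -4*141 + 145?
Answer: -36470506/93697 ≈ -389.24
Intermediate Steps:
j = -422 (j = -3 + (-4*141 + 145) = -3 + (-564 + 145) = -3 - 419 = -422)
86423/((93697/j)) = 86423/((93697/(-422))) = 86423/((93697*(-1/422))) = 86423/(-93697/422) = 86423*(-422/93697) = -36470506/93697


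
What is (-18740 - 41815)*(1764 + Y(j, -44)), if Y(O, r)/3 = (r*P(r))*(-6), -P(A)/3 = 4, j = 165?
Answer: 468695700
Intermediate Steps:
P(A) = -12 (P(A) = -3*4 = -12)
Y(O, r) = 216*r (Y(O, r) = 3*((r*(-12))*(-6)) = 3*(-12*r*(-6)) = 3*(72*r) = 216*r)
(-18740 - 41815)*(1764 + Y(j, -44)) = (-18740 - 41815)*(1764 + 216*(-44)) = -60555*(1764 - 9504) = -60555*(-7740) = 468695700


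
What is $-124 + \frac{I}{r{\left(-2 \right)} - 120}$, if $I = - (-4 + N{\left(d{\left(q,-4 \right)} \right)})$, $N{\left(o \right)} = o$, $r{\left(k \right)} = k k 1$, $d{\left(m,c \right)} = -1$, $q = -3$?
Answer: $- \frac{14389}{116} \approx -124.04$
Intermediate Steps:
$r{\left(k \right)} = k^{2}$ ($r{\left(k \right)} = k^{2} \cdot 1 = k^{2}$)
$I = 5$ ($I = - (-4 - 1) = \left(-1\right) \left(-5\right) = 5$)
$-124 + \frac{I}{r{\left(-2 \right)} - 120} = -124 + \frac{1}{\left(-2\right)^{2} - 120} \cdot 5 = -124 + \frac{1}{4 - 120} \cdot 5 = -124 + \frac{1}{-116} \cdot 5 = -124 - \frac{5}{116} = - \frac{14389}{116}$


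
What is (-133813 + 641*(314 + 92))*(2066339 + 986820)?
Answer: 386020051847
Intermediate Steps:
(-133813 + 641*(314 + 92))*(2066339 + 986820) = (-133813 + 641*406)*3053159 = (-133813 + 260246)*3053159 = 126433*3053159 = 386020051847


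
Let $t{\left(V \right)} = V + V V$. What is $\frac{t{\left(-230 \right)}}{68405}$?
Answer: $\frac{10534}{13681} \approx 0.76997$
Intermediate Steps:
$t{\left(V \right)} = V + V^{2}$
$\frac{t{\left(-230 \right)}}{68405} = \frac{\left(-230\right) \left(1 - 230\right)}{68405} = \left(-230\right) \left(-229\right) \frac{1}{68405} = 52670 \cdot \frac{1}{68405} = \frac{10534}{13681}$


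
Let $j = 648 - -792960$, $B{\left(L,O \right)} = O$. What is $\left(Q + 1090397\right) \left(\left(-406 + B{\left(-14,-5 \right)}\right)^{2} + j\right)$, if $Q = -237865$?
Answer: $820586773428$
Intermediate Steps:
$j = 793608$ ($j = 648 + 792960 = 793608$)
$\left(Q + 1090397\right) \left(\left(-406 + B{\left(-14,-5 \right)}\right)^{2} + j\right) = \left(-237865 + 1090397\right) \left(\left(-406 - 5\right)^{2} + 793608\right) = 852532 \left(\left(-411\right)^{2} + 793608\right) = 852532 \left(168921 + 793608\right) = 852532 \cdot 962529 = 820586773428$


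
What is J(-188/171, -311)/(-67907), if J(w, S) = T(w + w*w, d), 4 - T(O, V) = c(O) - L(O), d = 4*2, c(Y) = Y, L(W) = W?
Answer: -4/67907 ≈ -5.8904e-5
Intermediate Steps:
d = 8
T(O, V) = 4 (T(O, V) = 4 - (O - O) = 4 - 1*0 = 4 + 0 = 4)
J(w, S) = 4
J(-188/171, -311)/(-67907) = 4/(-67907) = 4*(-1/67907) = -4/67907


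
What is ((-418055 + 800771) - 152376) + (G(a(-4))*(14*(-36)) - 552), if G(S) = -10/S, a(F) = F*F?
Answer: 230103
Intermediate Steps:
a(F) = F²
((-418055 + 800771) - 152376) + (G(a(-4))*(14*(-36)) - 552) = ((-418055 + 800771) - 152376) + ((-10/((-4)²))*(14*(-36)) - 552) = (382716 - 152376) + (-10/16*(-504) - 552) = 230340 + (-10*1/16*(-504) - 552) = 230340 + (-5/8*(-504) - 552) = 230340 + (315 - 552) = 230340 - 237 = 230103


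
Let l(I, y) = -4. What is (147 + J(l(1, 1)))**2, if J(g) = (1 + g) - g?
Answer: 21904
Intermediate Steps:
J(g) = 1
(147 + J(l(1, 1)))**2 = (147 + 1)**2 = 148**2 = 21904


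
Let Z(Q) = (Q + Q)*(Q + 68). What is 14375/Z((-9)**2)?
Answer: 14375/24138 ≈ 0.59553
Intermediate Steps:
Z(Q) = 2*Q*(68 + Q) (Z(Q) = (2*Q)*(68 + Q) = 2*Q*(68 + Q))
14375/Z((-9)**2) = 14375/((2*(-9)**2*(68 + (-9)**2))) = 14375/((2*81*(68 + 81))) = 14375/((2*81*149)) = 14375/24138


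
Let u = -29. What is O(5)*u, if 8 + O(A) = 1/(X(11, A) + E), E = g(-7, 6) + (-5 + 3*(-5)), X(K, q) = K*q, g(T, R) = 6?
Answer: 9483/41 ≈ 231.29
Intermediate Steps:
E = -14 (E = 6 + (-5 + 3*(-5)) = 6 + (-5 - 15) = 6 - 20 = -14)
O(A) = -8 + 1/(-14 + 11*A) (O(A) = -8 + 1/(11*A - 14) = -8 + 1/(-14 + 11*A))
O(5)*u = ((113 - 88*5)/(-14 + 11*5))*(-29) = ((113 - 440)/(-14 + 55))*(-29) = (-327/41)*(-29) = ((1/41)*(-327))*(-29) = -327/41*(-29) = 9483/41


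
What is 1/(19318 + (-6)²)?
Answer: 1/19354 ≈ 5.1669e-5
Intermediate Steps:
1/(19318 + (-6)²) = 1/(19318 + 36) = 1/19354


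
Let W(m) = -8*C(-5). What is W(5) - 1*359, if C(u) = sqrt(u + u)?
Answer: -359 - 8*I*sqrt(10) ≈ -359.0 - 25.298*I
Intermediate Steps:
C(u) = sqrt(2)*sqrt(u) (C(u) = sqrt(2*u) = sqrt(2)*sqrt(u))
W(m) = -8*I*sqrt(10) (W(m) = -8*sqrt(2)*sqrt(-5) = -8*sqrt(2)*I*sqrt(5) = -8*I*sqrt(10))
W(5) - 1*359 = -8*I*sqrt(10) - 1*359 = -8*I*sqrt(10) - 359 = -359 - 8*I*sqrt(10)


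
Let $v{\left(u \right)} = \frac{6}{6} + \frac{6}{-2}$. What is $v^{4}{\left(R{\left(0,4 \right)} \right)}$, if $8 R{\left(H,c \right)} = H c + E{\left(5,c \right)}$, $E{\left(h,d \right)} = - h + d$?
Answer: $16$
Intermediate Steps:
$E{\left(h,d \right)} = d - h$
$R{\left(H,c \right)} = - \frac{5}{8} + \frac{c}{8} + \frac{H c}{8}$ ($R{\left(H,c \right)} = \frac{H c + \left(c - 5\right)}{8} = \frac{H c + \left(-5 + c\right)}{8} = \frac{-5 + c + H c}{8} = - \frac{5}{8} + \frac{c}{8} + \frac{H c}{8}$)
$v{\left(u \right)} = -2$ ($v{\left(u \right)} = 6 \cdot \frac{1}{6} + 6 \left(- \frac{1}{2}\right) = 1 - 3 = -2$)
$v^{4}{\left(R{\left(0,4 \right)} \right)} = \left(-2\right)^{4} = 16$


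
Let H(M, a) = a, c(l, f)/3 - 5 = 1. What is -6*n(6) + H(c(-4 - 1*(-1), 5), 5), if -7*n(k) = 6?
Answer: 71/7 ≈ 10.143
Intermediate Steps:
c(l, f) = 18 (c(l, f) = 15 + 3*1 = 15 + 3 = 18)
n(k) = -6/7 (n(k) = -⅐*6 = -6/7)
-6*n(6) + H(c(-4 - 1*(-1), 5), 5) = -6*(-6/7) + 5 = 36/7 + 5 = 71/7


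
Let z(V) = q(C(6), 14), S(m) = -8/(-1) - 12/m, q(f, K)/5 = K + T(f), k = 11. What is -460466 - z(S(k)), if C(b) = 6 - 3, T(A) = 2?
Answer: -460546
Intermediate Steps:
C(b) = 3
q(f, K) = 10 + 5*K (q(f, K) = 5*(K + 2) = 5*(2 + K) = 10 + 5*K)
S(m) = 8 - 12/m (S(m) = -8*(-1) - 12/m = 8 - 12/m)
z(V) = 80 (z(V) = 10 + 5*14 = 10 + 70 = 80)
-460466 - z(S(k)) = -460466 - 1*80 = -460466 - 80 = -460546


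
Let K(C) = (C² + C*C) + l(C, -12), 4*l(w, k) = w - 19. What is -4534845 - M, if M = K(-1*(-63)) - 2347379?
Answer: -2195415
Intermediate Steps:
l(w, k) = -19/4 + w/4 (l(w, k) = (w - 19)/4 = (-19 + w)/4 = -19/4 + w/4)
K(C) = -19/4 + 2*C² + C/4 (K(C) = (C² + C*C) + (-19/4 + C/4) = (C² + C²) + (-19/4 + C/4) = 2*C² + (-19/4 + C/4) = -19/4 + 2*C² + C/4)
M = -2339430 (M = (-19/4 + 2*(-1*(-63))² + (-1*(-63))/4) - 2347379 = (-19/4 + 2*63² + (¼)*63) - 2347379 = (-19/4 + 2*3969 + 63/4) - 2347379 = (-19/4 + 7938 + 63/4) - 2347379 = 7949 - 2347379 = -2339430)
-4534845 - M = -4534845 - 1*(-2339430) = -4534845 + 2339430 = -2195415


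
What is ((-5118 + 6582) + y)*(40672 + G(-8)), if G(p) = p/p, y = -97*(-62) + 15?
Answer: 304762789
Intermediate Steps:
y = 6029 (y = 6014 + 15 = 6029)
G(p) = 1
((-5118 + 6582) + y)*(40672 + G(-8)) = ((-5118 + 6582) + 6029)*(40672 + 1) = (1464 + 6029)*40673 = 7493*40673 = 304762789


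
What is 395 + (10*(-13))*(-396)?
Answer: 51875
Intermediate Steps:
395 + (10*(-13))*(-396) = 395 - 130*(-396) = 395 + 51480 = 51875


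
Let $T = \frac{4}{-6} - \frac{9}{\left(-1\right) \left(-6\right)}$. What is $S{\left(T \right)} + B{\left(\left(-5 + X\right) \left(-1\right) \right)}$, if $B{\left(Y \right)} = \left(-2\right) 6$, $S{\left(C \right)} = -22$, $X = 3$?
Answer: $-34$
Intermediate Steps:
$T = - \frac{13}{6}$ ($T = 4 \left(- \frac{1}{6}\right) - \frac{9}{6} = - \frac{2}{3} - \frac{3}{2} = - \frac{13}{6} \approx -2.1667$)
$B{\left(Y \right)} = -12$
$S{\left(T \right)} + B{\left(\left(-5 + X\right) \left(-1\right) \right)} = -22 - 12 = -34$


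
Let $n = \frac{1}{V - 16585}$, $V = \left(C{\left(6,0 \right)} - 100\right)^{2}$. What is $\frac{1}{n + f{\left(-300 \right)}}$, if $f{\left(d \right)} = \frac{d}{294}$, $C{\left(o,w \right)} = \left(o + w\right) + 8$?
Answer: $- \frac{450261}{459499} \approx -0.9799$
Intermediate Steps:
$C{\left(o,w \right)} = 8 + o + w$
$V = 7396$ ($V = \left(\left(8 + 6 + 0\right) - 100\right)^{2} = \left(14 - 100\right)^{2} = \left(-86\right)^{2} = 7396$)
$f{\left(d \right)} = \frac{d}{294}$ ($f{\left(d \right)} = d \frac{1}{294} = \frac{d}{294}$)
$n = - \frac{1}{9189}$ ($n = \frac{1}{7396 - 16585} = \frac{1}{-9189} = - \frac{1}{9189} \approx -0.00010883$)
$\frac{1}{n + f{\left(-300 \right)}} = \frac{1}{- \frac{1}{9189} + \frac{1}{294} \left(-300\right)} = \frac{1}{- \frac{1}{9189} - \frac{50}{49}} = \frac{1}{- \frac{459499}{450261}} = - \frac{450261}{459499}$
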